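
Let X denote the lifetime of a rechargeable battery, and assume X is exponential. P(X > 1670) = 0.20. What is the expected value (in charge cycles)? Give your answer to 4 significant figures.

1038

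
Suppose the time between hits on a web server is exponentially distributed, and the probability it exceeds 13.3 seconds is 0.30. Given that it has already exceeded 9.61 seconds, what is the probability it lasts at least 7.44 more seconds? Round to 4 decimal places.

0.5099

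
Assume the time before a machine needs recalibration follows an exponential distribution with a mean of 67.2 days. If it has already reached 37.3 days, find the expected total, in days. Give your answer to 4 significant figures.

The rate is λ = 1/67.2 = 0.014881 per day.
By memorylessness, E[X | X > 37.3] = 37.3 + 1/λ = 37.3 + 67.2 = 104.5 days.

104.5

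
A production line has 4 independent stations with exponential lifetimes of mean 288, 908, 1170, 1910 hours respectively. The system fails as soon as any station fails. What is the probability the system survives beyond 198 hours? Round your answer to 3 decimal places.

0.308

The first failure time is exponential with rate Σλ_i = 1/288 + 1/908 + 1/1170 + 1/1910 = 0.0059518 per hour.
P(min > 198) = e^(−0.0059518·198) = e^(−1.1785) ≈ 0.308.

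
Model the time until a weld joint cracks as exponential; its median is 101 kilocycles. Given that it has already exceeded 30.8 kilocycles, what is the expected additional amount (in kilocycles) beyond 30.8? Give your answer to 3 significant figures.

146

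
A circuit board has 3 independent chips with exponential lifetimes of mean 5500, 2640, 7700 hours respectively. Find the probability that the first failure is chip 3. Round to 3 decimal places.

0.188

Rates: λ_i = 1/mean_i → 0.000181818, 0.000378788, 0.00012987; Σλ = 0.000690476.
P(chip 3 first) = λ_3/Σλ = 0.00012987/0.000690476 ≈ 0.188.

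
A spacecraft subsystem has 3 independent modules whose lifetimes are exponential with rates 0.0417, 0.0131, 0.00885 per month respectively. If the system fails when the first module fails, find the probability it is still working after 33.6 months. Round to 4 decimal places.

The time to first failure is exponential with rate Σλ = 0.0417 + 0.0131 + 0.00885 = 0.06365.
P(min > 33.6) = e^(−0.06365·33.6) = e^(−2.1386) ≈ 0.1178.

0.1178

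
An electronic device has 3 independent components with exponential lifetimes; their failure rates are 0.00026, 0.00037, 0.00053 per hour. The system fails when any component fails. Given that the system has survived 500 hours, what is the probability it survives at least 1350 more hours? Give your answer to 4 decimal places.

Time to first failure ~ Exp(Σλ) with Σλ = 0.00116.
By memorylessness, P(T > 500+1350 | T > 500) = P(T > 1350) = e^(−0.00116·1350) ≈ 0.2089.

0.2089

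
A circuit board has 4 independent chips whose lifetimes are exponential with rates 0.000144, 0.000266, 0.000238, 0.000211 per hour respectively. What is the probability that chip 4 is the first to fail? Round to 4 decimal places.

The time to first failure is exponential with rate Σλ = 0.000144 + 0.000266 + 0.000238 + 0.000211 = 0.000859.
P(chip 4 first) = λ_4/Σλ = 0.000211/0.000859 ≈ 0.2456.

0.2456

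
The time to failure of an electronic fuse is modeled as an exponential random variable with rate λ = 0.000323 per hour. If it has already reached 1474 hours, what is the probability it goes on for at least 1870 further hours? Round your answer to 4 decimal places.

0.5466

The exponential is memoryless, so the remaining time is again Exp(λ): the condition X > 1474 is irrelevant.
P(X > 1870) = e^(−0.60401) ≈ 0.5466.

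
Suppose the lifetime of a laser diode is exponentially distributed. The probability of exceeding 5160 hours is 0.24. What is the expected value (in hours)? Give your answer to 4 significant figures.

3616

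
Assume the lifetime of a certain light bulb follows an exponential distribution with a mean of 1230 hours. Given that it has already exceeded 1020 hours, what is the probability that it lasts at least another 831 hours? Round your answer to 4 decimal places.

0.5088

The rate is λ = 1/1230 = 0.000813008 per hour.
By the memoryless property, P(X > 1020+831 | X > 1020) = P(X > 831).
P(X > 831) = e^(−0.67561) ≈ 0.5088.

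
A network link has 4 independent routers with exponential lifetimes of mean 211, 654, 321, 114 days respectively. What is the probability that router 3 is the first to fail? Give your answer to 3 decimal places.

Rates: λ_i = 1/mean_i → 0.00473934, 0.00152905, 0.00311526, 0.00877193; Σλ = 0.0181556.
P(router 3 first) = λ_3/Σλ = 0.00311526/0.0181556 ≈ 0.172.

0.172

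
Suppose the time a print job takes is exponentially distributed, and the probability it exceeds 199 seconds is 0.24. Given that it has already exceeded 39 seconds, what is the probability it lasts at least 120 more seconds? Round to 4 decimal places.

0.4229

From e^(−λ·199) = 0.24, λ = −ln(0.24)/199 = 0.00717144.
Memoryless: P(X > 39+120 | X > 39) = P(X > 120) = e^(−0.00717144·120) ≈ 0.4229.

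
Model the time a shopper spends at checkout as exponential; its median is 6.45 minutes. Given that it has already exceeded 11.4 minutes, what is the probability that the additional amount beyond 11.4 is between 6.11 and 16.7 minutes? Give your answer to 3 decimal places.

For an exponential, median = ln(2)/λ, so λ = ln 2 / 6.45 = 0.107465 per minute.
Memoryless: the residual past 11.4 is again Exp(λ).
P(6.11 < residual < 16.7) = e^(−λ·6.11) − e^(−λ·16.7) = 0.51861 − 0.16618 ≈ 0.352.

0.352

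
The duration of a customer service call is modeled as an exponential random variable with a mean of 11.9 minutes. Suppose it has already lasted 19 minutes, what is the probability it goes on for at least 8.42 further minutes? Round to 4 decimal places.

0.4928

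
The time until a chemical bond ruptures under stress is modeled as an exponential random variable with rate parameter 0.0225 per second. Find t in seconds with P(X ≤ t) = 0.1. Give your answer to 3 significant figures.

4.68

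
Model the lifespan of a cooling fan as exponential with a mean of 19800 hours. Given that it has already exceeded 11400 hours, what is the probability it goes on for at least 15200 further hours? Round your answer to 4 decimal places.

The rate is λ = 1/19800 = 0.0000505051 per hour.
By the memoryless property, P(X > 11400+15200 | X > 11400) = P(X > 15200).
P(X > 15200) = e^(−0.76768) ≈ 0.4641.

0.4641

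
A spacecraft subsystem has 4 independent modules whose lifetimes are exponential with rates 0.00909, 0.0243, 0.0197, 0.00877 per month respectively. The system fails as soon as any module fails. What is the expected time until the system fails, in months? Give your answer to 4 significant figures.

The time to first failure is exponential with rate Σλ = 0.00909 + 0.0243 + 0.0197 + 0.00877 = 0.06186.
E[min] = 1/Σλ = 1/0.06186 = 16.1655 months.

16.17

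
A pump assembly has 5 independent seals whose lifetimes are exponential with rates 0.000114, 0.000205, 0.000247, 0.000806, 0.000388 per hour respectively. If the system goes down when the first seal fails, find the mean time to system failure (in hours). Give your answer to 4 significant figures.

The time to first failure is exponential with rate Σλ = 0.000114 + 0.000205 + 0.000247 + 0.000806 + 0.000388 = 0.00176.
E[min] = 1/Σλ = 1/0.00176 = 568.182 hours.

568.2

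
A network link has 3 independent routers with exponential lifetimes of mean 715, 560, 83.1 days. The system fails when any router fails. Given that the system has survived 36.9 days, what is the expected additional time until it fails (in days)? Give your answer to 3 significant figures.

65.7

First-failure rate Σλ = 1/715 + 1/560 + 1/83.1 = 0.015218.
By memorylessness the expected residual is 1/Σλ = 65.7116 days, regardless of the 36.9 already elapsed.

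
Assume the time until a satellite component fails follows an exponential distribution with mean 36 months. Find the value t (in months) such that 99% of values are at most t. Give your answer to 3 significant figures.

The rate is λ = 1/36 = 0.0277778 per month.
Set 1 − e^(−λt) = 0.99, so t = −ln(0.01)/λ = 4.6052/0.0277778 ≈ 165.786 months.

166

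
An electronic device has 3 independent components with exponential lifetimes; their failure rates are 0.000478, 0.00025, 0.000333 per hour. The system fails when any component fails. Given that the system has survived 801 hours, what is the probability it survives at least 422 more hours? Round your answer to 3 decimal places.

Time to first failure ~ Exp(Σλ) with Σλ = 0.001061.
By memorylessness, P(T > 801+422 | T > 801) = P(T > 422) = e^(−0.001061·422) ≈ 0.639.

0.639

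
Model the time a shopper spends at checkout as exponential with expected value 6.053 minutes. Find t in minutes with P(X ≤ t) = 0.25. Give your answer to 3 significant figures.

1.74

The rate is λ = 1/6.053 = 0.165207 per minute.
Set 1 − e^(−λt) = 0.25, so t = −ln(0.75)/λ = 0.28768/0.165207 ≈ 1.74134 minutes.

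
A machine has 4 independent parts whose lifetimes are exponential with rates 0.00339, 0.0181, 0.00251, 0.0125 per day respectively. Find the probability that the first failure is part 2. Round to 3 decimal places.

0.496

The time to first failure is exponential with rate Σλ = 0.00339 + 0.0181 + 0.00251 + 0.0125 = 0.0365.
P(part 2 first) = λ_2/Σλ = 0.0181/0.0365 ≈ 0.496.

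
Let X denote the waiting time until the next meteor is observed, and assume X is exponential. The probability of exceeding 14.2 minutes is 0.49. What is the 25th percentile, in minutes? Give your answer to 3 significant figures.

e^(−λ·14.2) = 0.49 ⇒ λ = −ln(0.49)/14.2 = 0.0502359.
25th percentile: 1 − e^(−λt) = 0.25, t = −ln(0.75)/λ = 5.72662 minutes.

5.73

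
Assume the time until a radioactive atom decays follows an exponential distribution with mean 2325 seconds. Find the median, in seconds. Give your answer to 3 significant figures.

The rate is λ = 1/2325 = 0.000430108 per second.
Set 1 − e^(−λt) = 0.5, so t = −ln(0.5)/λ = 0.69315/0.000430108 ≈ 1611.57 seconds.

1610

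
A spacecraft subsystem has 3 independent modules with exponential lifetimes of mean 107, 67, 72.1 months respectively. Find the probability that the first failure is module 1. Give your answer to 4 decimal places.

Rates: λ_i = 1/mean_i → 0.00934579, 0.0149254, 0.0138696; Σλ = 0.0381408.
P(module 1 first) = λ_1/Σλ = 0.00934579/0.0381408 ≈ 0.2450.

0.2450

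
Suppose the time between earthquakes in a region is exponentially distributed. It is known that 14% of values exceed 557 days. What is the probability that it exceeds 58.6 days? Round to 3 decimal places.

e^(−λ·557) = 0.14 ⇒ λ = −ln(0.14)/557 = 0.00352983.
P(X > 58.6) = e^(−0.00352983·58.6) = e^(−0.20685) ≈ 0.813.

0.813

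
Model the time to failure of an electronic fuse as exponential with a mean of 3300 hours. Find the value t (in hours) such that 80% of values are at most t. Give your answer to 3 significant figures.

5310

The rate is λ = 1/3300 = 0.00030303 per hour.
Set 1 − e^(−λt) = 0.8, so t = −ln(0.2)/λ = 1.6094/0.00030303 ≈ 5311.15 hours.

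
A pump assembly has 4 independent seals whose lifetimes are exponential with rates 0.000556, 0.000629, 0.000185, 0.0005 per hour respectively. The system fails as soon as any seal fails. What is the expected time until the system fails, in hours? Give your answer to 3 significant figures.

535

The time to first failure is exponential with rate Σλ = 0.000556 + 0.000629 + 0.000185 + 0.0005 = 0.00187.
E[min] = 1/Σλ = 1/0.00187 = 534.759 hours.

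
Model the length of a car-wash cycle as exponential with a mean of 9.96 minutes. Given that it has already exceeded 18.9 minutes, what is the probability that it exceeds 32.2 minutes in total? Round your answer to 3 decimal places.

0.263

The rate is λ = 1/9.96 = 0.100402 per minute.
By the memoryless property, P(X > 18.9+13.3 | X > 18.9) = P(X > 13.3).
P(X > 13.3) = e^(−1.3353) ≈ 0.263.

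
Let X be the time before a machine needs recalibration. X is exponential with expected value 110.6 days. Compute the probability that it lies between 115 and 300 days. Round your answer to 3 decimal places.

The rate is λ = 1/110.6 = 0.00904159 per day.
P(115 < X < 300) = e^(−λ·115) − e^(−λ·300) = 0.35353 − 0.06637 ≈ 0.287.

0.287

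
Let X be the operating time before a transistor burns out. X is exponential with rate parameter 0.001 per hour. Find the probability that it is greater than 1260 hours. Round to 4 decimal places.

P(X > 1260) = e^(−λ·1260) = e^(−1.26) ≈ 0.2837.

0.2837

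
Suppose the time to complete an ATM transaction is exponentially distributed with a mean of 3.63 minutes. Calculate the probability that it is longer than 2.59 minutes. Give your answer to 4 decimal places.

The rate is λ = 1/3.63 = 0.275482 per minute.
P(X > 2.59) = e^(−λ·2.59) = e^(−0.7135) ≈ 0.4899.

0.4899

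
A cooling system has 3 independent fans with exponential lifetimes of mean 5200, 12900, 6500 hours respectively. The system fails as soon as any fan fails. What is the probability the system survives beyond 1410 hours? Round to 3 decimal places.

The first failure time is exponential with rate Σλ_i = 1/5200 + 1/12900 + 1/6500 = 0.000423673 per hour.
P(min > 1410) = e^(−0.000423673·1410) = e^(−0.59738) ≈ 0.550.

0.550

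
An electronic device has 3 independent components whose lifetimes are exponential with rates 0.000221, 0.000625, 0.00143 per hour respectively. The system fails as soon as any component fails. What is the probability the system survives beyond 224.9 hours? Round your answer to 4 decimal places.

0.5994

The time to first failure is exponential with rate Σλ = 0.000221 + 0.000625 + 0.00143 = 0.002276.
P(min > 224.9) = e^(−0.002276·224.9) = e^(−0.51187) ≈ 0.5994.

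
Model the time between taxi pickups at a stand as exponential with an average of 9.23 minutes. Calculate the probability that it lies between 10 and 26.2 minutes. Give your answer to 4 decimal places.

0.2799

The rate is λ = 1/9.23 = 0.108342 per minute.
P(10 < X < 26.2) = e^(−λ·10) − e^(−λ·26.2) = 0.33843 − 0.05851 ≈ 0.2799.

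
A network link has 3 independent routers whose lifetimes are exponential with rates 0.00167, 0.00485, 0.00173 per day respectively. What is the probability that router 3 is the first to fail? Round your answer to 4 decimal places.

The time to first failure is exponential with rate Σλ = 0.00167 + 0.00485 + 0.00173 = 0.00825.
P(router 3 first) = λ_3/Σλ = 0.00173/0.00825 ≈ 0.2097.

0.2097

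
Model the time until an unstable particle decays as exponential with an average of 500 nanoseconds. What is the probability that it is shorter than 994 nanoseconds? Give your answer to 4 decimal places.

The rate is λ = 1/500 = 0.002 per nanosecond.
P(X ≤ 994) = 1 − e^(−λ·994) = 1 − e^(−1.988) ≈ 0.8630.

0.8630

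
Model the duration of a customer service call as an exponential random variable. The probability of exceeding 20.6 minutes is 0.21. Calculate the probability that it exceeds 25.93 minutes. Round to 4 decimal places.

0.1402

e^(−λ·20.6) = 0.21 ⇒ λ = −ln(0.21)/20.6 = 0.0757596.
P(X > 25.93) = e^(−0.0757596·25.93) = e^(−1.9644) ≈ 0.1402.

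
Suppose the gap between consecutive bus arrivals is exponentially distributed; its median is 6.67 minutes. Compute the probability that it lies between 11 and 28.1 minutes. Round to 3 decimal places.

0.265

For an exponential, median = ln(2)/λ, so λ = ln 2 / 6.67 = 0.10392 per minute.
P(11 < X < 28.1) = e^(−λ·11) − e^(−λ·28.1) = 0.31882 − 0.05393 ≈ 0.265.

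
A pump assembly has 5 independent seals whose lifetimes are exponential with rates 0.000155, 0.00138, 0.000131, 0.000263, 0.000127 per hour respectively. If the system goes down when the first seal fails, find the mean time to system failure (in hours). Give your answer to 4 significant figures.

486.4

The time to first failure is exponential with rate Σλ = 0.000155 + 0.00138 + 0.000131 + 0.000263 + 0.000127 = 0.002056.
E[min] = 1/Σλ = 1/0.002056 = 486.381 hours.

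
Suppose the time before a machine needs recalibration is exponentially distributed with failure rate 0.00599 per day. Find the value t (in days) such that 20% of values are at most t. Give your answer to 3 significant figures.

37.3

Set 1 − e^(−λt) = 0.2, so t = −ln(0.8)/λ = 0.22314/0.00599 ≈ 37.2527 days.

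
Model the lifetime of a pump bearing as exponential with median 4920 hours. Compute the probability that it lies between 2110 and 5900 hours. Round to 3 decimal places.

For an exponential, median = ln(2)/λ, so λ = ln 2 / 4920 = 0.000140884 per hour.
P(2110 < X < 5900) = e^(−λ·2110) − e^(−λ·5900) = 0.74285 − 0.43552 ≈ 0.307.

0.307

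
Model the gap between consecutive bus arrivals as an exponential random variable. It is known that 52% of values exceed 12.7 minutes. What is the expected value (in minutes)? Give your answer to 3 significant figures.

19.4

e^(−λ·12.7) = 0.52 ⇒ λ = −ln(0.52)/12.7 = 0.0514903.
Mean = 1/λ = 19.4211 minutes.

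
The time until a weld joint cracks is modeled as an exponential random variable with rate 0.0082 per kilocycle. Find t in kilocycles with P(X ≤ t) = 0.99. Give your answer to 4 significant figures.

561.6

Set 1 − e^(−λt) = 0.99, so t = −ln(0.01)/λ = 4.6052/0.0082 ≈ 561.606 kilocycles.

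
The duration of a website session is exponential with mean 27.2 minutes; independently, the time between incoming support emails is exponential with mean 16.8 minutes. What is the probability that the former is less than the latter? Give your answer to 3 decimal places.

0.382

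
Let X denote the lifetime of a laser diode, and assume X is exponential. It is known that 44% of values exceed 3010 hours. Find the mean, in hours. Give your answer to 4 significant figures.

e^(−λ·3010) = 0.44 ⇒ λ = −ln(0.44)/3010 = 0.000272751.
Mean = 1/λ = 3666.35 hours.

3666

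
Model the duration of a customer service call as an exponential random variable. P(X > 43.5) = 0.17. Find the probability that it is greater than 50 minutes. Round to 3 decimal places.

e^(−λ·43.5) = 0.17 ⇒ λ = −ln(0.17)/43.5 = 0.0407346.
P(X > 50) = e^(−0.0407346·50) = e^(−2.0367) ≈ 0.130.

0.130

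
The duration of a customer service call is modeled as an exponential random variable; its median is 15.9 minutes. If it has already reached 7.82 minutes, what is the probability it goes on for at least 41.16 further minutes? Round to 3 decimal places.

For an exponential, median = ln(2)/λ, so λ = ln 2 / 15.9 = 0.0435942 per minute.
P(X > s+t | X > s) = e^(−λ(s+t))/e^(−λs) = e^(−λt), independent of s = 7.82.
P(X > 41.16) = e^(−1.7943) ≈ 0.166.

0.166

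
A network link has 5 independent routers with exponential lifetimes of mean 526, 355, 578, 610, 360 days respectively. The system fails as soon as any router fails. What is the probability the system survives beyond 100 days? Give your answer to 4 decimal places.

The first failure time is exponential with rate Σλ_i = 1/526 + 1/355 + 1/578 + 1/610 + 1/360 = 0.0108653 per day.
P(min > 100) = e^(−0.0108653·100) = e^(−1.0865) ≈ 0.3374.

0.3374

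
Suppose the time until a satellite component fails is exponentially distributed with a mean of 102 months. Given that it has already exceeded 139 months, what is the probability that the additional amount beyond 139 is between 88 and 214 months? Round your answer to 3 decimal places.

0.299

The rate is λ = 1/102 = 0.00980392 per month.
Memoryless: the residual past 139 is again Exp(λ).
P(88 < residual < 214) = e^(−λ·88) − e^(−λ·214) = 0.42200 − 0.12270 ≈ 0.299.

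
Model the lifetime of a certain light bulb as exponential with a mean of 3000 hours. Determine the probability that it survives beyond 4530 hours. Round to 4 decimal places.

The rate is λ = 1/3000 = 0.000333333 per hour.
P(X > 4530) = e^(−λ·4530) = e^(−1.51) ≈ 0.2209.

0.2209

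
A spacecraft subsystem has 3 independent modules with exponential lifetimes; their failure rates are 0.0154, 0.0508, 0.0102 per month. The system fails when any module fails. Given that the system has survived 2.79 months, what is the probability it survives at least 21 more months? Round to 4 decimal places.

0.2010

Time to first failure ~ Exp(Σλ) with Σλ = 0.0764.
By memorylessness, P(T > 2.79+21 | T > 2.79) = P(T > 21) = e^(−0.0764·21) ≈ 0.2010.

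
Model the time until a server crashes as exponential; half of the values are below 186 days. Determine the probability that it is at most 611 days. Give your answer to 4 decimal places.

For an exponential, median = ln(2)/λ, so λ = ln 2 / 186 = 0.0037266 per day.
P(X ≤ 611) = 1 − e^(−λ·611) = 1 − e^(−2.277) ≈ 0.8974.

0.8974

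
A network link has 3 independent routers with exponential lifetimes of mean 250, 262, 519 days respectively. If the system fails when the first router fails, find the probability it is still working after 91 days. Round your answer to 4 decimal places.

0.4120

The first failure time is exponential with rate Σλ_i = 1/250 + 1/262 + 1/519 = 0.00974358 per day.
P(min > 91) = e^(−0.00974358·91) = e^(−0.88667) ≈ 0.4120.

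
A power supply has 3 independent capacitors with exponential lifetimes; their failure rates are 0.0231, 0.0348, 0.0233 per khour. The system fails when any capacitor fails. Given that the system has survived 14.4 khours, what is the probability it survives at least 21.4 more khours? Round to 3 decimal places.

Time to first failure ~ Exp(Σλ) with Σλ = 0.0812.
By memorylessness, P(T > 14.4+21.4 | T > 14.4) = P(T > 21.4) = e^(−0.0812·21.4) ≈ 0.176.

0.176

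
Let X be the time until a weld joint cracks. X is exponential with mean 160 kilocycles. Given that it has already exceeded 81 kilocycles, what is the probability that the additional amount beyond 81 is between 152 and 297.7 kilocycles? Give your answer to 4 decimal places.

The rate is λ = 1/160 = 0.00625 per kilocycle.
Memoryless: the residual past 81 is again Exp(λ).
P(152 < residual < 297.7) = e^(−λ·152) − e^(−λ·297.7) = 0.38674 − 0.15558 ≈ 0.2312.

0.2312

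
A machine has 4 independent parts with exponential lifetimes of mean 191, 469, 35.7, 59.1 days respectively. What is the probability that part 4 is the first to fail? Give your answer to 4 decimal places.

0.3235

Rates: λ_i = 1/mean_i → 0.0052356, 0.0021322, 0.0280112, 0.0169205; Σλ = 0.0522995.
P(part 4 first) = λ_4/Σλ = 0.0169205/0.0522995 ≈ 0.3235.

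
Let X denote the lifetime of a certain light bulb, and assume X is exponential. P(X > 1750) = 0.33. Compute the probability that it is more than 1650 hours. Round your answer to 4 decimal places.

0.3516

e^(−λ·1750) = 0.33 ⇒ λ = −ln(0.33)/1750 = 0.000633521.
P(X > 1650) = e^(−0.000633521·1650) = e^(−1.0453) ≈ 0.3516.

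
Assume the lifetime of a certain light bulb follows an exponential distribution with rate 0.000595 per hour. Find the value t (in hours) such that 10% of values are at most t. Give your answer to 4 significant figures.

177.1

Set 1 − e^(−λt) = 0.1, so t = −ln(0.9)/λ = 0.10536/0.000595 ≈ 177.076 hours.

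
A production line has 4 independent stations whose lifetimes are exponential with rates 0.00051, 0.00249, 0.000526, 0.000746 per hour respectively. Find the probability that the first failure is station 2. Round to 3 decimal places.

The time to first failure is exponential with rate Σλ = 0.00051 + 0.00249 + 0.000526 + 0.000746 = 0.004272.
P(station 2 first) = λ_2/Σλ = 0.00249/0.004272 ≈ 0.583.

0.583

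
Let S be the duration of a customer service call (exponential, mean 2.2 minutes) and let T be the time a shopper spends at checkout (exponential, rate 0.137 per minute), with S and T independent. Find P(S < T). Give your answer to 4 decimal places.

0.7684

λ_1 = 1/2.2 = 0.454545, λ_2 = 0.137.
For independent exponentials, P(S < T) = λ_1/(λ_1+λ_2) = 0.454545/0.591545 ≈ 0.7684.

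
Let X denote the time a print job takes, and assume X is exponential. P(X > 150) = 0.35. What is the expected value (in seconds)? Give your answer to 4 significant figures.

142.9

e^(−λ·150) = 0.35 ⇒ λ = −ln(0.35)/150 = 0.00699881.
Mean = 1/λ = 142.881 seconds.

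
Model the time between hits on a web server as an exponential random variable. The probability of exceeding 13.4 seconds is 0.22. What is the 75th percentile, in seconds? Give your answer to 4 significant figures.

12.27

e^(−λ·13.4) = 0.22 ⇒ λ = −ln(0.22)/13.4 = 0.112995.
75th percentile: 1 − e^(−λt) = 0.75, t = −ln(0.25)/λ = 12.2687 seconds.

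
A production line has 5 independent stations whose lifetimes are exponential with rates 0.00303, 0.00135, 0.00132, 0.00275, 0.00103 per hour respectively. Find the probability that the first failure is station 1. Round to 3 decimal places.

The time to first failure is exponential with rate Σλ = 0.00303 + 0.00135 + 0.00132 + 0.00275 + 0.00103 = 0.00948.
P(station 1 first) = λ_1/Σλ = 0.00303/0.00948 ≈ 0.320.

0.320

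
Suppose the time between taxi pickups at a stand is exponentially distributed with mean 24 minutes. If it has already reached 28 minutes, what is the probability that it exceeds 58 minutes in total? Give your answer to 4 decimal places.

0.2865

The rate is λ = 1/24 = 0.0416667 per minute.
P(X > s+t | X > s) = e^(−λ(s+t))/e^(−λs) = e^(−λt), independent of s = 28.
P(X > 30) = e^(−1.25) ≈ 0.2865.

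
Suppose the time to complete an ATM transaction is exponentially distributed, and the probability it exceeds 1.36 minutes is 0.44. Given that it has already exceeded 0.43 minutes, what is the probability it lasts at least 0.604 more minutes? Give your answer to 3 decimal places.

0.694

From e^(−λ·1.36) = 0.44, λ = −ln(0.44)/1.36 = 0.603662.
Memoryless: P(X > 0.43+0.604 | X > 0.43) = P(X > 0.604) = e^(−0.603662·0.604) ≈ 0.694.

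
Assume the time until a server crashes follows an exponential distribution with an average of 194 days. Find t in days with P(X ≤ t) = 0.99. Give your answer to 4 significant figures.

893.4

The rate is λ = 1/194 = 0.00515464 per day.
Set 1 − e^(−λt) = 0.99, so t = −ln(0.01)/λ = 4.6052/0.00515464 ≈ 893.403 days.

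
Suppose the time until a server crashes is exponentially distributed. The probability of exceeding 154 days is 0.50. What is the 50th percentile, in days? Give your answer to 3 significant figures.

154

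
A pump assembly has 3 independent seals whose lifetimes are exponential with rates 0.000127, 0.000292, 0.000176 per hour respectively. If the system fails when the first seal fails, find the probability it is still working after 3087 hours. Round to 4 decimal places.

The time to first failure is exponential with rate Σλ = 0.000127 + 0.000292 + 0.000176 = 0.000595.
P(min > 3087) = e^(−0.000595·3087) = e^(−1.8368) ≈ 0.1593.

0.1593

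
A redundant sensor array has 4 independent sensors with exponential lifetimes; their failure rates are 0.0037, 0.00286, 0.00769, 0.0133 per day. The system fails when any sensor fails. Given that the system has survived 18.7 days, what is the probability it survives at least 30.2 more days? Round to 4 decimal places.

Time to first failure ~ Exp(Σλ) with Σλ = 0.02755.
By memorylessness, P(T > 18.7+30.2 | T > 18.7) = P(T > 30.2) = e^(−0.02755·30.2) ≈ 0.4352.

0.4352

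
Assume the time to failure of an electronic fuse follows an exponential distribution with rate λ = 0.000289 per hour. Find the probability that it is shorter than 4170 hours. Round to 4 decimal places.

0.7003

P(X ≤ 4170) = 1 − e^(−λ·4170) = 1 − e^(−1.2051) ≈ 0.7003.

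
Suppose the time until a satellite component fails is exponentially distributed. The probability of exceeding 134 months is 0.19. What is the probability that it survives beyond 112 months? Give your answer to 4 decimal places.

e^(−λ·134) = 0.19 ⇒ λ = −ln(0.19)/134 = 0.0123935.
P(X > 112) = e^(−0.0123935·112) = e^(−1.3881) ≈ 0.2496.

0.2496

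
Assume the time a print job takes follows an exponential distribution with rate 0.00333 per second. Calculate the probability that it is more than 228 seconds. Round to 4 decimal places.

P(X > 228) = e^(−λ·228) = e^(−0.75924) ≈ 0.4680.

0.4680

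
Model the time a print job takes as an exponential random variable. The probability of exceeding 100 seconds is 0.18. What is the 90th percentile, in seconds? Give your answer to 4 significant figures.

e^(−λ·100) = 0.18 ⇒ λ = −ln(0.18)/100 = 0.017148.
90th percentile: 1 − e^(−λt) = 0.9, t = −ln(0.1)/λ = 134.277 seconds.

134.3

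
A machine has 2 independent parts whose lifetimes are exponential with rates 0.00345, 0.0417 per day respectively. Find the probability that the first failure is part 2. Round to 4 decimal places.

The time to first failure is exponential with rate Σλ = 0.00345 + 0.0417 = 0.04515.
P(part 2 first) = λ_2/Σλ = 0.0417/0.04515 ≈ 0.9236.

0.9236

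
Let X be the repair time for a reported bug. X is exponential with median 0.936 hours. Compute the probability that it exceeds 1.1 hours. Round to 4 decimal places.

0.4428

For an exponential, median = ln(2)/λ, so λ = ln 2 / 0.936 = 0.740542 per hour.
P(X > 1.1) = e^(−λ·1.1) = e^(−0.8146) ≈ 0.4428.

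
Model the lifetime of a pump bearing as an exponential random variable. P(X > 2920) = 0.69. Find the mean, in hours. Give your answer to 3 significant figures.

7870

e^(−λ·2920) = 0.69 ⇒ λ = −ln(0.69)/2920 = 0.000127077.
Mean = 1/λ = 7869.27 hours.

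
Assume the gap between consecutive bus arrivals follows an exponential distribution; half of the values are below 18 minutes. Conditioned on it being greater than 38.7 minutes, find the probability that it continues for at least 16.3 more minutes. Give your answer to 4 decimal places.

0.5338

For an exponential, median = ln(2)/λ, so λ = ln 2 / 18 = 0.0385082 per minute.
The exponential is memoryless, so the remaining time is again Exp(λ): the condition X > 38.7 is irrelevant.
P(X > 16.3) = e^(−0.62768) ≈ 0.5338.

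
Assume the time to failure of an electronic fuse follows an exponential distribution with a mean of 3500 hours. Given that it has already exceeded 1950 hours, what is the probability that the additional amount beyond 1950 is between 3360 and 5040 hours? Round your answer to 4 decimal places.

0.1460

The rate is λ = 1/3500 = 0.000285714 per hour.
Memoryless: the residual past 1950 is again Exp(λ).
P(3360 < residual < 5040) = e^(−λ·3360) − e^(−λ·5040) = 0.38289 − 0.23693 ≈ 0.1460.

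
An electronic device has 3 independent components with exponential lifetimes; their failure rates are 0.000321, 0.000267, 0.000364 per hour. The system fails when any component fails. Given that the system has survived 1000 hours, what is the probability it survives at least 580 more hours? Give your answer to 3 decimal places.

0.576

Time to first failure ~ Exp(Σλ) with Σλ = 0.000952.
By memorylessness, P(T > 1000+580 | T > 1000) = P(T > 580) = e^(−0.000952·580) ≈ 0.576.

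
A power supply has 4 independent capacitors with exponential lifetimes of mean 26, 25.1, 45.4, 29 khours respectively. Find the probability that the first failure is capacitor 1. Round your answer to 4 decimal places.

Rates: λ_i = 1/mean_i → 0.0384615, 0.0398406, 0.0220264, 0.0344828; Σλ = 0.134811.
P(capacitor 1 first) = λ_1/Σλ = 0.0384615/0.134811 ≈ 0.2853.

0.2853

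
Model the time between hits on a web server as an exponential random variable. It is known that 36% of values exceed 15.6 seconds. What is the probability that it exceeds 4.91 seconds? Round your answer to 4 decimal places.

0.7250

e^(−λ·15.6) = 0.36 ⇒ λ = −ln(0.36)/15.6 = 0.0654905.
P(X > 4.91) = e^(−0.0654905·4.91) = e^(−0.32156) ≈ 0.7250.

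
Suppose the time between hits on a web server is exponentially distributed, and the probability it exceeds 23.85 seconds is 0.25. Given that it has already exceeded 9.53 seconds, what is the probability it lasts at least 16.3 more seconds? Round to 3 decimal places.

From e^(−λ·23.85) = 0.25, λ = −ln(0.25)/23.85 = 0.0581255.
Memoryless: P(X > 9.53+16.3 | X > 9.53) = P(X > 16.3) = e^(−0.0581255·16.3) ≈ 0.388.

0.388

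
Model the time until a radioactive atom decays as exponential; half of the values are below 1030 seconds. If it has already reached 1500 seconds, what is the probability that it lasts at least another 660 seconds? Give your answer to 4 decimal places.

0.6414

For an exponential, median = ln(2)/λ, so λ = ln 2 / 1030 = 0.000672958 per second.
By the memoryless property, P(X > 1500+660 | X > 1500) = P(X > 660).
P(X > 660) = e^(−0.44415) ≈ 0.6414.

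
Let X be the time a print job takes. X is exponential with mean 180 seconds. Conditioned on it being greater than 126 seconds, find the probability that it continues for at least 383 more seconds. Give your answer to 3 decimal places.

0.119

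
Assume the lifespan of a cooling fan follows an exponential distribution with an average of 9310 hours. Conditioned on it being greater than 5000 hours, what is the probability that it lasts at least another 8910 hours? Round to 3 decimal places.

0.384

The rate is λ = 1/9310 = 0.000107411 per hour.
By the memoryless property, P(X > 5000+8910 | X > 5000) = P(X > 8910).
P(X > 8910) = e^(−0.95704) ≈ 0.384.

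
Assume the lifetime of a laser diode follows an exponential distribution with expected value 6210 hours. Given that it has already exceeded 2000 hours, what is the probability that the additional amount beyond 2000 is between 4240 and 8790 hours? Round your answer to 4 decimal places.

The rate is λ = 1/6210 = 0.000161031 per hour.
Memoryless: the residual past 2000 is again Exp(λ).
P(4240 < residual < 8790) = e^(−λ·4240) − e^(−λ·8790) = 0.50522 − 0.24281 ≈ 0.2624.

0.2624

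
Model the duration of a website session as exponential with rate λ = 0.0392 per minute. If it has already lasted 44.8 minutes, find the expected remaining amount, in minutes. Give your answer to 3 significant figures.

25.5

By memorylessness, the remaining amount past any threshold is again Exp(λ) with mean 1/λ = 25.5102 minutes.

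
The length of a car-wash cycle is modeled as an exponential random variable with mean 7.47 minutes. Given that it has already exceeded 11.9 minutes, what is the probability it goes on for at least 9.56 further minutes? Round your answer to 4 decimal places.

0.2781

The rate is λ = 1/7.47 = 0.133869 per minute.
By the memoryless property, P(X > 11.9+9.56 | X > 11.9) = P(X > 9.56).
P(X > 9.56) = e^(−1.2798) ≈ 0.2781.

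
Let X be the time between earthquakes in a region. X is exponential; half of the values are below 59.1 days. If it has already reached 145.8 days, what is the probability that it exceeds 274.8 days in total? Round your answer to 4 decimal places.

For an exponential, median = ln(2)/λ, so λ = ln 2 / 59.1 = 0.0117284 per day.
P(X > s+t | X > s) = e^(−λ(s+t))/e^(−λs) = e^(−λt), independent of s = 145.8.
P(X > 129) = e^(−1.513) ≈ 0.2203.

0.2203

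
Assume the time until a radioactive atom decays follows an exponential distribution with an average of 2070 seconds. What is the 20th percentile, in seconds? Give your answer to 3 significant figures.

The rate is λ = 1/2070 = 0.000483092 per second.
Set 1 − e^(−λt) = 0.2, so t = −ln(0.8)/λ = 0.22314/0.000483092 ≈ 461.907 seconds.

462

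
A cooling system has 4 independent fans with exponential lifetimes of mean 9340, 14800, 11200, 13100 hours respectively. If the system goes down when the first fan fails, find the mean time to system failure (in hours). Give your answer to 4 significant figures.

The first failure time is exponential with rate Σλ_i = 1/9340 + 1/14800 + 1/11200 + 1/13100 = 0.000340256 per hour.
E[min] = 1/Σλ = 1/0.000340256 = 2938.97 hours.

2939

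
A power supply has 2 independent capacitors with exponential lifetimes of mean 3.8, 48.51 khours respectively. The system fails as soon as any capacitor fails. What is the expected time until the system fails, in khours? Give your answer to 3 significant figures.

3.52

The first failure time is exponential with rate Σλ_i = 1/3.8 + 1/48.51 = 0.283772 per khour.
E[min] = 1/Σλ = 1/0.283772 = 3.52395 khours.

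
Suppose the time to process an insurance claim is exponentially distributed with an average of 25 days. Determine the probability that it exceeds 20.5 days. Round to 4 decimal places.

The rate is λ = 1/25 = 0.04 per day.
P(X > 20.5) = e^(−λ·20.5) = e^(−0.82) ≈ 0.4404.

0.4404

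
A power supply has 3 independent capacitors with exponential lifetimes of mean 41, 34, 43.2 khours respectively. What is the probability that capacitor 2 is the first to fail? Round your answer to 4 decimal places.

Rates: λ_i = 1/mean_i → 0.0243902, 0.0294118, 0.0231481; Σλ = 0.0769502.
P(capacitor 2 first) = λ_2/Σλ = 0.0294118/0.0769502 ≈ 0.3822.

0.3822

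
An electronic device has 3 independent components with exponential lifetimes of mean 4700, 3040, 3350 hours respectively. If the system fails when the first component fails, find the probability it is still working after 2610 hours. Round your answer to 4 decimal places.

0.1116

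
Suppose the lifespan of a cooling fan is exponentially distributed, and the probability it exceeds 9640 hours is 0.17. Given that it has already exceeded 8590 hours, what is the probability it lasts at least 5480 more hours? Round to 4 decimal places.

0.3652

From e^(−λ·9640) = 0.17, λ = −ln(0.17)/9640 = 0.000183813.
Memoryless: P(X > 8590+5480 | X > 8590) = P(X > 5480) = e^(−0.000183813·5480) ≈ 0.3652.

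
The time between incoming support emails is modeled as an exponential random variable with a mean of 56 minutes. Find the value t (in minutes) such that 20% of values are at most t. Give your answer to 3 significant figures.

12.5

The rate is λ = 1/56 = 0.0178571 per minute.
Set 1 − e^(−λt) = 0.2, so t = −ln(0.8)/λ = 0.22314/0.0178571 ≈ 12.496 minutes.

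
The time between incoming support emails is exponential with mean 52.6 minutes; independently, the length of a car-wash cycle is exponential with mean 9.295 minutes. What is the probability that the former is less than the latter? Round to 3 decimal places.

0.150

λ_1 = 1/52.6 = 0.0190114, λ_2 = 1/9.295 = 0.107585.
For independent exponentials, P(the former < the latter) = λ_1/(λ_1+λ_2) = 0.0190114/0.126596 ≈ 0.150.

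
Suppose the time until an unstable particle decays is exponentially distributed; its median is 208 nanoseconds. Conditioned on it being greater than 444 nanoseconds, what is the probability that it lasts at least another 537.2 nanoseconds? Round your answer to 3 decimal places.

0.167

For an exponential, median = ln(2)/λ, so λ = ln 2 / 208 = 0.00333244 per nanosecond.
By the memoryless property, P(X > 444+537.2 | X > 444) = P(X > 537.2).
P(X > 537.2) = e^(−1.7902) ≈ 0.167.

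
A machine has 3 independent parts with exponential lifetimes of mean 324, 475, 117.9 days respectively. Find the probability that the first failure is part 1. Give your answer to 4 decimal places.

Rates: λ_i = 1/mean_i → 0.00308642, 0.00210526, 0.00848176; Σλ = 0.0136734.
P(part 1 first) = λ_1/Σλ = 0.00308642/0.0136734 ≈ 0.2257.

0.2257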